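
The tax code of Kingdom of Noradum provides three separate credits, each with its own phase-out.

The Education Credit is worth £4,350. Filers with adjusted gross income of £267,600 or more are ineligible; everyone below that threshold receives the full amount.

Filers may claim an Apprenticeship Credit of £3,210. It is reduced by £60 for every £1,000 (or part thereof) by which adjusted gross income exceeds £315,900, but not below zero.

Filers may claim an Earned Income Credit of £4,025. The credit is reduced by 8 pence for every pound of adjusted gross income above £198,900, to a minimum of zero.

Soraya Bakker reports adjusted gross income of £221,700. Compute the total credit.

£9,761

Education Credit: £221,700 is below the £267,600 cutoff, so the full £4,350 applies.
Apprenticeship Credit: £221,700 is at or below the £315,900 threshold, so the full £3,210 applies.
Earned Income Credit: 8% of the £22,800 excess over £198,900 is £1,824; credit = £4,025 − £1,824 = £2,201.
Total: £4,350 + £3,210 + £2,201 = £9,761.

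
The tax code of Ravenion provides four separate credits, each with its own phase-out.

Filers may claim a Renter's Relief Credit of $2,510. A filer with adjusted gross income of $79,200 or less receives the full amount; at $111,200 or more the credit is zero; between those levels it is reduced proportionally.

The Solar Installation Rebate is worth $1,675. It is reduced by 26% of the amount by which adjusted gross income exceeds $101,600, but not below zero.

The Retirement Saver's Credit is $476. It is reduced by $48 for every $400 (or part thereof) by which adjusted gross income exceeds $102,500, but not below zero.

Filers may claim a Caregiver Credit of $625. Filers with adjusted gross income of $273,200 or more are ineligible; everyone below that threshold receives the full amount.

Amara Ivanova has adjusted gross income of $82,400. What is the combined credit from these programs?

Renter's Relief Credit: $82,400 is $3,200 into a $32,000 phase-out range, leaving 28,800/32,000 of the credit: $2,510 × 28,800/32,000 = $2,259.
Solar Installation Rebate: $82,400 is at or below the $101,600 threshold, so the full $1,675 applies.
Retirement Saver's Credit: $82,400 is at or below the $102,500 threshold, so the full $476 applies.
Caregiver Credit: $82,400 is below the $273,200 cutoff, so the full $625 applies.
Total: $2,259 + $1,675 + $476 + $625 = $5,035.

$5,035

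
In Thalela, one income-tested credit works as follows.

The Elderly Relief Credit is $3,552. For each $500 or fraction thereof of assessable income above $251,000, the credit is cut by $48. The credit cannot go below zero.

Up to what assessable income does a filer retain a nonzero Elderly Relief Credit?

$287,500

After 73 increments the reduction is 73 × $48 = $3,504, leaving $48; one more increment wipes it out. Increment 73 ends at excess 73 × $500 = $36,500, so the highest qualifying income is $251,000 + $36,500 = $287,500.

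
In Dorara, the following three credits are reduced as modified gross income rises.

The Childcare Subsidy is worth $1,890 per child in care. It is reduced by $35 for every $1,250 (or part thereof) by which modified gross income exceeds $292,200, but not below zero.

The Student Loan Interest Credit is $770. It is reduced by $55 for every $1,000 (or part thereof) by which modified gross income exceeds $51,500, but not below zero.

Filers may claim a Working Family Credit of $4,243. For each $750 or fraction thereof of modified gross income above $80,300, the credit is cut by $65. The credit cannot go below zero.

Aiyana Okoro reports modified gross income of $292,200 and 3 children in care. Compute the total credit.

Childcare Subsidy: base = 3 × $1,890 = $5,670. $292,200 is at or below the $292,200 threshold, so the full $5,670 applies.
Student Loan Interest Credit: income exceeds $51,500 by $240,700 → 241 increments × $55 = $13,255 ≥ base, so the credit is $0.
Working Family Credit: income exceeds $80,300 by $211,900 → 283 increments × $65 = $18,395 ≥ base, so the credit is $0.
Total: $5,670 + $0 + $0 = $5,670.

$5,670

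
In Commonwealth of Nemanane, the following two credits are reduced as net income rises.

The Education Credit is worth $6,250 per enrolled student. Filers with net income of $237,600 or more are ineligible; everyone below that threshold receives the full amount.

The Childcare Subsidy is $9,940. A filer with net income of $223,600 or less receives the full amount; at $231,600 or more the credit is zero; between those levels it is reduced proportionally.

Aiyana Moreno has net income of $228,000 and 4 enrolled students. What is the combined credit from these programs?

Education Credit: base = 4 × $6,250 = $25,000. $228,000 is below the $237,600 cutoff, so the full $25,000 applies.
Childcare Subsidy: $228,000 is $4,400 into a $8,000 phase-out range, leaving 3,600/8,000 of the credit: $9,940 × 3,600/8,000 = $4,473.
Total: $25,000 + $4,473 = $29,473.

$29,473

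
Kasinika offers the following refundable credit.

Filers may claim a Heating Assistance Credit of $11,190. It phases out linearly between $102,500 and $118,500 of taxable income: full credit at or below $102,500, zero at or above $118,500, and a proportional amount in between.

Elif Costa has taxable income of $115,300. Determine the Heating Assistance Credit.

Heating Assistance Credit: $115,300 is $12,800 into a $16,000 phase-out range, leaving 3,200/16,000 of the credit: $11,190 × 3,200/16,000 = $2,238.

$2,238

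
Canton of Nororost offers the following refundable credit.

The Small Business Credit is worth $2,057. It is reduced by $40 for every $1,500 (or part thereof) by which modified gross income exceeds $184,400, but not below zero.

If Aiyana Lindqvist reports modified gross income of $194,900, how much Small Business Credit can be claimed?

Small Business Credit: income exceeds $184,400 by $10,500, which is 7 full-or-partial $1,500 increments; reduction = 7 × $40 = $280, leaving $1,777.

$1,777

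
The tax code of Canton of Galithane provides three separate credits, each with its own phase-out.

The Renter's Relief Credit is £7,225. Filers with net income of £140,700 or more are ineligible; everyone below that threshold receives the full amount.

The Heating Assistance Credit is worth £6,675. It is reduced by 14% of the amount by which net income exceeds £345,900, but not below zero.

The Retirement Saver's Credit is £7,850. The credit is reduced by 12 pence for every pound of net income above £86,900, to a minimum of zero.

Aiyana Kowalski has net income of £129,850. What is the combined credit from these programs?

£16,596

Renter's Relief Credit: £129,850 is below the £140,700 cutoff, so the full £7,225 applies.
Heating Assistance Credit: £129,850 is at or below the £345,900 threshold, so the full £6,675 applies.
Retirement Saver's Credit: 12% of the £42,950 excess over £86,900 is £5,154; credit = £7,850 − £5,154 = £2,696.
Total: £7,225 + £6,675 + £2,696 = £16,596.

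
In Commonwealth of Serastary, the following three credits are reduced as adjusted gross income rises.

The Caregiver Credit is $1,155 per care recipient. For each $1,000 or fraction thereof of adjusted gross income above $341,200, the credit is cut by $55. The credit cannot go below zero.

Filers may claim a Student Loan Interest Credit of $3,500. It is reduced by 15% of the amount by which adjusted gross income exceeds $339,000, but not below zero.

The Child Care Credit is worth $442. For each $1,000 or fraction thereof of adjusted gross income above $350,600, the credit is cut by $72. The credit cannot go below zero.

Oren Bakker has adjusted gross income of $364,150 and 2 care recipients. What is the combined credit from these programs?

$1,045

Caregiver Credit: base = 2 × $1,155 = $2,310. income exceeds $341,200 by $22,950, which is 23 full-or-partial $1,000 increments; reduction = 23 × $55 = $1,265, leaving $1,045.
Student Loan Interest Credit: 15% of the $25,150 excess over $339,000 is $3,772.50 ≥ base, so the credit is $0.
Child Care Credit: income exceeds $350,600 by $13,550 → 14 increments × $72 = $1,008 ≥ base, so the credit is $0.
Total: $1,045 + $0 + $0 = $1,045.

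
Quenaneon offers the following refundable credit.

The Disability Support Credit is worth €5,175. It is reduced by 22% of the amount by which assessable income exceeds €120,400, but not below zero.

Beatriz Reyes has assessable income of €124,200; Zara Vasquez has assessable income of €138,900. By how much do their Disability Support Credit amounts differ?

€3,234

Beatriz (€124,200): Disability Support Credit: 22% of the €3,800 excess over €120,400 is €836; credit = €5,175 − €836 = €4,339.
Zara (€138,900): Disability Support Credit: 22% of the €18,500 excess over €120,400 is €4,070; credit = €5,175 − €4,070 = €1,105.
Difference: |€4,339 − €1,105| = €3,234.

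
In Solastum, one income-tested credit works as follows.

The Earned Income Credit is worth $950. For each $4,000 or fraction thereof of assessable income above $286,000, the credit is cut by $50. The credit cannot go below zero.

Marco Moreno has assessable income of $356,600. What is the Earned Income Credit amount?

Earned Income Credit: income exceeds $286,000 by $70,600, which is 18 full-or-partial $4,000 increments; reduction = 18 × $50 = $900, leaving $50.

$50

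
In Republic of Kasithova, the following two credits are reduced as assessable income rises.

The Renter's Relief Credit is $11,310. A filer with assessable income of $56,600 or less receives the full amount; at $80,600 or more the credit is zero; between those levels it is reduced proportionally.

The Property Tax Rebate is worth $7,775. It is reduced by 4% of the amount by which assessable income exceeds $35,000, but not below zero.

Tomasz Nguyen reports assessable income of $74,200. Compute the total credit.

Renter's Relief Credit: $74,200 is $17,600 into a $24,000 phase-out range, leaving 6,400/24,000 of the credit: $11,310 × 6,400/24,000 = $3,016.
Property Tax Rebate: 4% of the $39,200 excess over $35,000 is $1,568; credit = $7,775 − $1,568 = $6,207.
Total: $3,016 + $6,207 = $9,223.

$9,223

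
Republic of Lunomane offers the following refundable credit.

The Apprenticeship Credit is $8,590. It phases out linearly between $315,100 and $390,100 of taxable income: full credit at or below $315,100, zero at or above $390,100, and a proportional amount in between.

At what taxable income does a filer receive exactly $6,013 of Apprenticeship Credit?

$337,600

$6,013 is 6,013/8,590 of the full $8,590, so 2,577/8,590 of the $75,000 range has been used: income = $315,100 + $75,000 × 2,577/8,590 = $337,600.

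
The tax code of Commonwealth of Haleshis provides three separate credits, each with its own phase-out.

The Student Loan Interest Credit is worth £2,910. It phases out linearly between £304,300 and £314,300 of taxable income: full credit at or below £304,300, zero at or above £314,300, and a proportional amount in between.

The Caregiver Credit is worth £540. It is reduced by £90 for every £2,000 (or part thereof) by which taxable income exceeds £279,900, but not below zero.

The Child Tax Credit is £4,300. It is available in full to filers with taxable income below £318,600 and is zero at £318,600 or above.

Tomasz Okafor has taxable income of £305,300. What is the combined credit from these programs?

£6,919

Student Loan Interest Credit: £305,300 is £1,000 into a £10,000 phase-out range, leaving 9,000/10,000 of the credit: £2,910 × 9,000/10,000 = £2,619.
Caregiver Credit: income exceeds £279,900 by £25,400 → 13 increments × £90 = £1,170 ≥ base, so the credit is £0.
Child Tax Credit: £305,300 is below the £318,600 cutoff, so the full £4,300 applies.
Total: £2,619 + £0 + £4,300 = £6,919.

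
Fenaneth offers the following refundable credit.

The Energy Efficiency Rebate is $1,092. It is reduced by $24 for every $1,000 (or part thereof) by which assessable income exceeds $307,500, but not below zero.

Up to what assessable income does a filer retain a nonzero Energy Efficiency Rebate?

$352,500

After 45 increments the reduction is 45 × $24 = $1,080, leaving $12; one more increment wipes it out. Increment 45 ends at excess 45 × $1,000 = $45,000, so the highest qualifying income is $307,500 + $45,000 = $352,500.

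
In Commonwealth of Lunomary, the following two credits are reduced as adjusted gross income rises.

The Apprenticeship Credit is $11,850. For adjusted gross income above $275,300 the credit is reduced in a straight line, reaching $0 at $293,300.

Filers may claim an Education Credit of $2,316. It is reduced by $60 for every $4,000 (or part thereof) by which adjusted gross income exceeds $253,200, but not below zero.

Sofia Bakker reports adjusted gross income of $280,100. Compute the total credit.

$10,586

Apprenticeship Credit: $280,100 is $4,800 into a $18,000 phase-out range, leaving 13,200/18,000 of the credit: $11,850 × 13,200/18,000 = $8,690.
Education Credit: income exceeds $253,200 by $26,900, which is 7 full-or-partial $4,000 increments; reduction = 7 × $60 = $420, leaving $1,896.
Total: $8,690 + $1,896 = $10,586.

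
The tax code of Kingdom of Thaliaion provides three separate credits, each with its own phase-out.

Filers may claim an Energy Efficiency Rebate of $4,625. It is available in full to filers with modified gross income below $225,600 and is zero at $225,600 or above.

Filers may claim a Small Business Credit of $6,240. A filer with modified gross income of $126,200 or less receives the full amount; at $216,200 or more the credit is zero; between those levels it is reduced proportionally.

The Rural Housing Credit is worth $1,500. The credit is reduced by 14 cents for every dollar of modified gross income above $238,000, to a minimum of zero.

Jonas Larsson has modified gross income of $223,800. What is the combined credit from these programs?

$6,125

Energy Efficiency Rebate: $223,800 is below the $225,600 cutoff, so the full $4,625 applies.
Small Business Credit: $223,800 is at or above $216,200, so the credit is $0.
Rural Housing Credit: $223,800 is at or below the $238,000 threshold, so the full $1,500 applies.
Total: $4,625 + $0 + $1,500 = $6,125.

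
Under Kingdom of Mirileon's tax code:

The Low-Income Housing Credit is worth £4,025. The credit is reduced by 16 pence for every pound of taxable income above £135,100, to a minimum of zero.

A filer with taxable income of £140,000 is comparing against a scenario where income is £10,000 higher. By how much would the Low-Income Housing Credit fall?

At £140,000 — 16% of the £4,900 excess over £135,100 is £784; credit = £4,025 − £784 = £3,241.
At £150,000 — 16% of the £14,900 excess over £135,100 is £2,384; credit = £4,025 − £2,384 = £1,641.
Lost: £3,241 − £1,641 = £1,600.

£1,600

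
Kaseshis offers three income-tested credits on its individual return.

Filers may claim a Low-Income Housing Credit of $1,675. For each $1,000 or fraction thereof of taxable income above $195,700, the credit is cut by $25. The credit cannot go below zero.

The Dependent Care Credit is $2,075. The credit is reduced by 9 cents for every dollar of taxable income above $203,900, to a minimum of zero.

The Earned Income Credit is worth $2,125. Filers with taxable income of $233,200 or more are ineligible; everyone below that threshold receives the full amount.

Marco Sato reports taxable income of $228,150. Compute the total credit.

$2,975

Low-Income Housing Credit: income exceeds $195,700 by $32,450, which is 33 full-or-partial $1,000 increments; reduction = 33 × $25 = $825, leaving $850.
Dependent Care Credit: 9% of the $24,250 excess over $203,900 is $2,182.50 ≥ base, so the credit is $0.
Earned Income Credit: $228,150 is below the $233,200 cutoff, so the full $2,125 applies.
Total: $850 + $0 + $2,125 = $2,975.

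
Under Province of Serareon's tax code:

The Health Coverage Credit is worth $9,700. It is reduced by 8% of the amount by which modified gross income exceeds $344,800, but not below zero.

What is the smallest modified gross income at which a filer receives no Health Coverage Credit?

$466,050

The credit falls by 8% of each dollar above $344,800, so it reaches zero when the excess is $9,700 / 8% = $121,250: income = $344,800 + $121,250 = $466,050.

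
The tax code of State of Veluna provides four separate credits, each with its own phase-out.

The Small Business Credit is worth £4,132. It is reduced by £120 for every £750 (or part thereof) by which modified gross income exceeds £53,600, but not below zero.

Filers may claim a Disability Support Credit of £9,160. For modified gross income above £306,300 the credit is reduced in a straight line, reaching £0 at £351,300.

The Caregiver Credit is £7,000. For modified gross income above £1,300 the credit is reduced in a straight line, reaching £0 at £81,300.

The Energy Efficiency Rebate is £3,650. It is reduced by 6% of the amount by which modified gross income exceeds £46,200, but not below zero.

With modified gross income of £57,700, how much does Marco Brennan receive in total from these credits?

£17,597

Small Business Credit: income exceeds £53,600 by £4,100, which is 6 full-or-partial £750 increments; reduction = 6 × £120 = £720, leaving £3,412.
Disability Support Credit: £57,700 is at or below the £306,300 threshold, so the full £9,160 applies.
Caregiver Credit: £57,700 is £56,400 into a £80,000 phase-out range, leaving 23,600/80,000 of the credit: £7,000 × 23,600/80,000 = £2,065.
Energy Efficiency Rebate: 6% of the £11,500 excess over £46,200 is £690; credit = £3,650 − £690 = £2,960.
Total: £3,412 + £9,160 + £2,065 + £2,960 = £17,597.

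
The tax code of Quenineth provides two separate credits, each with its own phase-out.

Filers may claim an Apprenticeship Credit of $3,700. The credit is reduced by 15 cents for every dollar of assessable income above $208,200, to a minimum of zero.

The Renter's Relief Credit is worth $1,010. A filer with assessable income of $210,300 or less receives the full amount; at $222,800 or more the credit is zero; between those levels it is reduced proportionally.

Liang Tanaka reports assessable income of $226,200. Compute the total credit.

Apprenticeship Credit: 15% of the $18,000 excess over $208,200 is $2,700; credit = $3,700 − $2,700 = $1,000.
Renter's Relief Credit: $226,200 is at or above $222,800, so the credit is $0.
Total: $1,000 + $0 = $1,000.

$1,000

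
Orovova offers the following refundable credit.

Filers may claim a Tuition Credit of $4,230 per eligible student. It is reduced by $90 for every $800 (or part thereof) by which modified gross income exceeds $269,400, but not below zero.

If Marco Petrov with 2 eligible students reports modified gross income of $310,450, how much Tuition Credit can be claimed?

Tuition Credit: base = 2 × $4,230 = $8,460. income exceeds $269,400 by $41,050, which is 52 full-or-partial $800 increments; reduction = 52 × $90 = $4,680, leaving $3,780.

$3,780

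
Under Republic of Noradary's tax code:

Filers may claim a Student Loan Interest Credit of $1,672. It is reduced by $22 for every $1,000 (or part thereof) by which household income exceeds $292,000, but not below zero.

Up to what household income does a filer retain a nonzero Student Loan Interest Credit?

$367,000

After 75 increments the reduction is 75 × $22 = $1,650, leaving $22; one more increment wipes it out. Increment 75 ends at excess 75 × $1,000 = $75,000, so the highest qualifying income is $292,000 + $75,000 = $367,000.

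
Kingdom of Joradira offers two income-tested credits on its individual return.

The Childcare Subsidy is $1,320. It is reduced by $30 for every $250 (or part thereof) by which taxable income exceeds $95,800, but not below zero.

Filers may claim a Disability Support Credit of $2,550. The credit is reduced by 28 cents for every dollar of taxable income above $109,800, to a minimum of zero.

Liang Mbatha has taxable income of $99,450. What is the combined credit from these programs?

$3,420

Childcare Subsidy: income exceeds $95,800 by $3,650, which is 15 full-or-partial $250 increments; reduction = 15 × $30 = $450, leaving $870.
Disability Support Credit: $99,450 is at or below the $109,800 threshold, so the full $2,550 applies.
Total: $870 + $2,550 = $3,420.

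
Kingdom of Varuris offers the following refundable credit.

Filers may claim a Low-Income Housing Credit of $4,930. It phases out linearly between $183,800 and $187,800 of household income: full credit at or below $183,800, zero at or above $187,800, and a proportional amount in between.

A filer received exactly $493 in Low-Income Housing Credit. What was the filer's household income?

$187,400

$493 is 493/4,930 of the full $4,930, so 4,437/4,930 of the $4,000 range has been used: income = $183,800 + $4,000 × 4,437/4,930 = $187,400.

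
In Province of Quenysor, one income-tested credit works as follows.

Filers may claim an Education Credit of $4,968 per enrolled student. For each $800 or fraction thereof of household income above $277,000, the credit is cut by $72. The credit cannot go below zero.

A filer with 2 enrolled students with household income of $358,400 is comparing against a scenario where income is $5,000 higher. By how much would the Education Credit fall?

At $358,400 — base = 2 × $4,968 = $9,936. income exceeds $277,000 by $81,400, which is 102 full-or-partial $800 increments; reduction = 102 × $72 = $7,344, leaving $2,592.
At $363,400 — base = 2 × $4,968 = $9,936. income exceeds $277,000 by $86,400, which is 108 full-or-partial $800 increments; reduction = 108 × $72 = $7,776, leaving $2,160.
Lost: $2,592 − $2,160 = $432.

$432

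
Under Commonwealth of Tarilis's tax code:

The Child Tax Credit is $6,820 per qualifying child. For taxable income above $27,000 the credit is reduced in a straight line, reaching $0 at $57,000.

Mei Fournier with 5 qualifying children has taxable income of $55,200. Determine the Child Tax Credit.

$2,046

Child Tax Credit: base = 5 × $6,820 = $34,100. $55,200 is $28,200 into a $30,000 phase-out range, leaving 1,800/30,000 of the credit: $34,100 × 1,800/30,000 = $2,046.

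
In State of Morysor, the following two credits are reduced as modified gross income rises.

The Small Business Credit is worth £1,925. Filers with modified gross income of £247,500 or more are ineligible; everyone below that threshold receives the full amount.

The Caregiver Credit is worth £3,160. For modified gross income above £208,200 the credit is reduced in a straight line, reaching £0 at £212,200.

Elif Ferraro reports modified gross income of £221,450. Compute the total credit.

£1,925

Small Business Credit: £221,450 is below the £247,500 cutoff, so the full £1,925 applies.
Caregiver Credit: £221,450 is at or above £212,200, so the credit is £0.
Total: £1,925 + £0 = £1,925.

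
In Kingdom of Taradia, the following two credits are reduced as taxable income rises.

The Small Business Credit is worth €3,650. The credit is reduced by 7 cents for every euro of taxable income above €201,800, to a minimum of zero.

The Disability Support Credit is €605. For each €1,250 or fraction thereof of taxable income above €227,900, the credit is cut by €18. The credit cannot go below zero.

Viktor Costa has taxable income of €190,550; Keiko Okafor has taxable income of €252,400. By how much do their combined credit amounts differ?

Viktor (€190,550): Small Business Credit: €190,550 is at or below the €201,800 threshold, so the full €3,650 applies. Disability Support Credit: €190,550 is at or below the €227,900 threshold, so the full €605 applies. total €3,650 + €605 = €4,255
Keiko (€252,400): Small Business Credit: 7% of the €50,600 excess over €201,800 is €3,542; credit = €3,650 − €3,542 = €108. Disability Support Credit: income exceeds €227,900 by €24,500, which is 20 full-or-partial €1,250 increments; reduction = 20 × €18 = €360, leaving €245. total €108 + €245 = €353
Difference: |€4,255 − €353| = €3,902.

€3,902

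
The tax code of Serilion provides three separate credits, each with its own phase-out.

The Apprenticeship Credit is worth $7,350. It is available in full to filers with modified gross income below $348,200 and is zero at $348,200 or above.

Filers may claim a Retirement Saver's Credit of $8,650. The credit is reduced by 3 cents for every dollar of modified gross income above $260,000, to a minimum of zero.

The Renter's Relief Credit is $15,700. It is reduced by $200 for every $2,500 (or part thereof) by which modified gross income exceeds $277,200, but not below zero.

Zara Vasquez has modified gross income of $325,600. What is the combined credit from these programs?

$25,732

Apprenticeship Credit: $325,600 is below the $348,200 cutoff, so the full $7,350 applies.
Retirement Saver's Credit: 3% of the $65,600 excess over $260,000 is $1,968; credit = $8,650 − $1,968 = $6,682.
Renter's Relief Credit: income exceeds $277,200 by $48,400, which is 20 full-or-partial $2,500 increments; reduction = 20 × $200 = $4,000, leaving $11,700.
Total: $7,350 + $6,682 + $11,700 = $25,732.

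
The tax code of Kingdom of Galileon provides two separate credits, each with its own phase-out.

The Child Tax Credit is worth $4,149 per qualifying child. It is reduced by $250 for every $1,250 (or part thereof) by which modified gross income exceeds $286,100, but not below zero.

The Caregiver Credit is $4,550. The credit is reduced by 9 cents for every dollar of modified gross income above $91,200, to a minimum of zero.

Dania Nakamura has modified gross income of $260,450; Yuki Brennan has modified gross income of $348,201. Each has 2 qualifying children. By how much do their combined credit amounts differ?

Dania ($260,450): Child Tax Credit: base = 2 × $4,149 = $8,298. $260,450 is at or below the $286,100 threshold, so the full $8,298 applies. Caregiver Credit: 9% of the $169,250 excess over $91,200 is $15,232.50 ≥ base, so the credit is $0. total $8,298 + $0 = $8,298
Yuki ($348,201): Child Tax Credit: base = 2 × $4,149 = $8,298. income exceeds $286,100 by $62,101 → 50 increments × $250 = $12,500 ≥ base, so the credit is $0. Caregiver Credit: 9% of the $257,001 excess over $91,200 is $23,130.09 ≥ base, so the credit is $0. total $0 + $0 = $0
Difference: |$8,298 − $0| = $8,298.

$8,298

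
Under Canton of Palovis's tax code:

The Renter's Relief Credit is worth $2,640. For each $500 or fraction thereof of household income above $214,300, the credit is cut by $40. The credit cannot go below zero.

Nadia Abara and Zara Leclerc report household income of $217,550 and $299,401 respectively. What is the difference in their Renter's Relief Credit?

$2,360

Nadia ($217,550): Renter's Relief Credit: income exceeds $214,300 by $3,250, which is 7 full-or-partial $500 increments; reduction = 7 × $40 = $280, leaving $2,360.
Zara ($299,401): Renter's Relief Credit: income exceeds $214,300 by $85,101 → 171 increments × $40 = $6,840 ≥ base, so the credit is $0.
Difference: |$2,360 − $0| = $2,360.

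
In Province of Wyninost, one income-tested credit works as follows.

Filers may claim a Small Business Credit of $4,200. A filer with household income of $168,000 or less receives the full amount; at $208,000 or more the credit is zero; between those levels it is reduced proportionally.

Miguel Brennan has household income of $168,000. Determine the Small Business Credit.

$4,200

Small Business Credit: $168,000 is at or below the $168,000 threshold, so the full $4,200 applies.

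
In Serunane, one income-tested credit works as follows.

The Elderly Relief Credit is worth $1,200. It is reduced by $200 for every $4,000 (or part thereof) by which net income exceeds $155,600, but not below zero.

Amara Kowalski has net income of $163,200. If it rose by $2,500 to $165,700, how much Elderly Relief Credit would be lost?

At $163,200 — income exceeds $155,600 by $7,600, which is 2 full-or-partial $4,000 increments; reduction = 2 × $200 = $400, leaving $800.
At $165,700 — income exceeds $155,600 by $10,100, which is 3 full-or-partial $4,000 increments; reduction = 3 × $200 = $600, leaving $600.
Lost: $800 − $600 = $200.

$200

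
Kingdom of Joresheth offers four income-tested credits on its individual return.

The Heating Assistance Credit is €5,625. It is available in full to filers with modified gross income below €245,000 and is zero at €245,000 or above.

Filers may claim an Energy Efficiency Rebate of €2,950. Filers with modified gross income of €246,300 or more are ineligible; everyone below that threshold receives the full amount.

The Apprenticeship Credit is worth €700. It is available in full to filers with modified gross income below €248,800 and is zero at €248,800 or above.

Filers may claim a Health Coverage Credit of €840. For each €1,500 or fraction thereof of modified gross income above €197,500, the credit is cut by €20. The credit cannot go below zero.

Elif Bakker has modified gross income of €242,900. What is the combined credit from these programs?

Heating Assistance Credit: €242,900 is below the €245,000 cutoff, so the full €5,625 applies.
Energy Efficiency Rebate: €242,900 is below the €246,300 cutoff, so the full €2,950 applies.
Apprenticeship Credit: €242,900 is below the €248,800 cutoff, so the full €700 applies.
Health Coverage Credit: income exceeds €197,500 by €45,400, which is 31 full-or-partial €1,500 increments; reduction = 31 × €20 = €620, leaving €220.
Total: €5,625 + €2,950 + €700 + €220 = €9,495.

€9,495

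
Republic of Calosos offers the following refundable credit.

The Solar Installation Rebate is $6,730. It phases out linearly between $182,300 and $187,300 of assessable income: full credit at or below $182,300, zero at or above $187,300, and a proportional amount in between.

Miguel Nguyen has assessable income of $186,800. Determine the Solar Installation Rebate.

$673

Solar Installation Rebate: $186,800 is $4,500 into a $5,000 phase-out range, leaving 500/5,000 of the credit: $6,730 × 500/5,000 = $673.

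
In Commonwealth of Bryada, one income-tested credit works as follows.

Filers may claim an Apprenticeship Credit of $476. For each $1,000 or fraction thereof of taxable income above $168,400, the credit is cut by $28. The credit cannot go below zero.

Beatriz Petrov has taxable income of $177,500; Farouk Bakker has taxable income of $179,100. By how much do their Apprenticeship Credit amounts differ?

$28

Beatriz ($177,500): Apprenticeship Credit: income exceeds $168,400 by $9,100, which is 10 full-or-partial $1,000 increments; reduction = 10 × $28 = $280, leaving $196.
Farouk ($179,100): Apprenticeship Credit: income exceeds $168,400 by $10,700, which is 11 full-or-partial $1,000 increments; reduction = 11 × $28 = $308, leaving $168.
Difference: |$196 − $168| = $28.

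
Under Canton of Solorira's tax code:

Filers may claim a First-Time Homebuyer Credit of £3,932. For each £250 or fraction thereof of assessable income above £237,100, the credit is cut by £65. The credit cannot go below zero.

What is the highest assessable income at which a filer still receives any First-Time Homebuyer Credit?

£252,100

After 60 increments the reduction is 60 × £65 = £3,900, leaving £32; one more increment wipes it out. Increment 60 ends at excess 60 × £250 = £15,000, so the highest qualifying income is £237,100 + £15,000 = £252,100.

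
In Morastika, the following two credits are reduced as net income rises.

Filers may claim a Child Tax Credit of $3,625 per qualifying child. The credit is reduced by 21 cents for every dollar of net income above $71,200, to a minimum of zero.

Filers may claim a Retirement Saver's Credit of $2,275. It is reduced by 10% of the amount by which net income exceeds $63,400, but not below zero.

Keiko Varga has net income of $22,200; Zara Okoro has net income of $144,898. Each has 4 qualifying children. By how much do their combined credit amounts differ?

$16,775

Keiko ($22,200): Child Tax Credit: base = 4 × $3,625 = $14,500. $22,200 is at or below the $71,200 threshold, so the full $14,500 applies. Retirement Saver's Credit: $22,200 is at or below the $63,400 threshold, so the full $2,275 applies. total $14,500 + $2,275 = $16,775
Zara ($144,898): Child Tax Credit: base = 4 × $3,625 = $14,500. 21% of the $73,698 excess over $71,200 is $15,476.58 ≥ base, so the credit is $0. Retirement Saver's Credit: 10% of the $81,498 excess over $63,400 is $8,149.80 ≥ base, so the credit is $0. total $0 + $0 = $0
Difference: |$16,775 − $0| = $16,775.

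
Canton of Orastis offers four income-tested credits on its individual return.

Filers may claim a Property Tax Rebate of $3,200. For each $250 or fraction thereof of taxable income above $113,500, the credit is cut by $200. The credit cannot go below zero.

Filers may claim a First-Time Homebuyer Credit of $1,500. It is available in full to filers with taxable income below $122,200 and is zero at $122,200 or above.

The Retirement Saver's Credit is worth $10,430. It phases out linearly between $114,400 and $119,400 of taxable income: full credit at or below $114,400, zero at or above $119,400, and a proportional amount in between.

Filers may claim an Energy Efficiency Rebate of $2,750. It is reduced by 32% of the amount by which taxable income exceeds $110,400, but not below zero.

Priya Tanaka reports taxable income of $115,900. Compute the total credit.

Property Tax Rebate: income exceeds $113,500 by $2,400, which is 10 full-or-partial $250 increments; reduction = 10 × $200 = $2,000, leaving $1,200.
First-Time Homebuyer Credit: $115,900 is below the $122,200 cutoff, so the full $1,500 applies.
Retirement Saver's Credit: $115,900 is $1,500 into a $5,000 phase-out range, leaving 3,500/5,000 of the credit: $10,430 × 3,500/5,000 = $7,301.
Energy Efficiency Rebate: 32% of the $5,500 excess over $110,400 is $1,760; credit = $2,750 − $1,760 = $990.
Total: $1,200 + $1,500 + $7,301 + $990 = $10,991.

$10,991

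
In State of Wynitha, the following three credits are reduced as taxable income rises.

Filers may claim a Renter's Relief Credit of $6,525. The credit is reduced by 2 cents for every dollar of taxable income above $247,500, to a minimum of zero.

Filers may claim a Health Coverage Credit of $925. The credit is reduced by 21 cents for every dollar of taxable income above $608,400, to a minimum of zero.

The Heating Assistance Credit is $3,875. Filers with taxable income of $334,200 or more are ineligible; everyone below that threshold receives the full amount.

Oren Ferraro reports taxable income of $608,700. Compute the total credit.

Renter's Relief Credit: 2% of the $361,200 excess over $247,500 is $7,224 ≥ base, so the credit is $0.
Health Coverage Credit: 21% of the $300 excess over $608,400 is $63; credit = $925 − $63 = $862.
Heating Assistance Credit: $608,700 meets or exceeds the $334,200 cutoff, so the credit is $0.
Total: $0 + $862 + $0 = $862.

$862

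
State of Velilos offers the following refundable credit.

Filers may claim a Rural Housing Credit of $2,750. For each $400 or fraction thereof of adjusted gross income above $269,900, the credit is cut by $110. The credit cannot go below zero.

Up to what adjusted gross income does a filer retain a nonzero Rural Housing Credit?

$279,500

After 24 increments the reduction is 24 × $110 = $2,640, leaving $110; one more increment wipes it out. Increment 24 ends at excess 24 × $400 = $9,600, so the highest qualifying income is $269,900 + $9,600 = $279,500.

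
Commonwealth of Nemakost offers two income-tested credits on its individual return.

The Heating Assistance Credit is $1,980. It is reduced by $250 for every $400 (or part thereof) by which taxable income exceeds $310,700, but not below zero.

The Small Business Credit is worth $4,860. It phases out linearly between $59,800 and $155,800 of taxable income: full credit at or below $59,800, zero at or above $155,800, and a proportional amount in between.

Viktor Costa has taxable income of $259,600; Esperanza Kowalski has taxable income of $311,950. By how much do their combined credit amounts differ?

Viktor ($259,600): Heating Assistance Credit: $259,600 is at or below the $310,700 threshold, so the full $1,980 applies. Small Business Credit: $259,600 is at or above $155,800, so the credit is $0. total $1,980 + $0 = $1,980
Esperanza ($311,950): Heating Assistance Credit: income exceeds $310,700 by $1,250, which is 4 full-or-partial $400 increments; reduction = 4 × $250 = $1,000, leaving $980. Small Business Credit: $311,950 is at or above $155,800, so the credit is $0. total $980 + $0 = $980
Difference: |$1,980 − $980| = $1,000.

$1,000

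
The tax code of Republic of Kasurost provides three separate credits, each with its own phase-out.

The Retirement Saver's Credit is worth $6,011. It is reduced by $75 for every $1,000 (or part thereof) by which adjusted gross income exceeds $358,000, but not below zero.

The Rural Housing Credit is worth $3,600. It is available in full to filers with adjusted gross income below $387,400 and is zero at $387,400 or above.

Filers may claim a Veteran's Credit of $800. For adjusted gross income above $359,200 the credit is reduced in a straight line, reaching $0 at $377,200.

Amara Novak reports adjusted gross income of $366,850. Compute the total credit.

Retirement Saver's Credit: income exceeds $358,000 by $8,850, which is 9 full-or-partial $1,000 increments; reduction = 9 × $75 = $675, leaving $5,336.
Rural Housing Credit: $366,850 is below the $387,400 cutoff, so the full $3,600 applies.
Veteran's Credit: $366,850 is $7,650 into a $18,000 phase-out range, leaving 10,350/18,000 of the credit: $800 × 10,350/18,000 = $460.
Total: $5,336 + $3,600 + $460 = $9,396.

$9,396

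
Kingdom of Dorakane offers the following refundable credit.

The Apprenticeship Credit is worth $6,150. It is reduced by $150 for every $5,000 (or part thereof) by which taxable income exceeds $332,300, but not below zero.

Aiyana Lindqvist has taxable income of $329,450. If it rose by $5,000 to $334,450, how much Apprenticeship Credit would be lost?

$150

At $329,450 — $329,450 is at or below the $332,300 threshold, so the full $6,150 applies.
At $334,450 — income exceeds $332,300 by $2,150, which is 1 full-or-partial $5,000 increment; reduction = 1 × $150 = $150, leaving $6,000.
Lost: $6,150 − $6,000 = $150.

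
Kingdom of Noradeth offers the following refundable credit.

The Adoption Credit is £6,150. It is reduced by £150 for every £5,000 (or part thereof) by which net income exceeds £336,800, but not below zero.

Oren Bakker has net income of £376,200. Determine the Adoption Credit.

Adoption Credit: income exceeds £336,800 by £39,400, which is 8 full-or-partial £5,000 increments; reduction = 8 × £150 = £1,200, leaving £4,950.

£4,950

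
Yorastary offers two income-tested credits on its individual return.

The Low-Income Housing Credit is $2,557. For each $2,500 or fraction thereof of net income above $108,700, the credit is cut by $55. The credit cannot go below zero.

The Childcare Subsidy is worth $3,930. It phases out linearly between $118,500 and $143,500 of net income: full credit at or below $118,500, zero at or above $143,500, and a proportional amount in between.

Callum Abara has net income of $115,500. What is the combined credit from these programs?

$6,322

Low-Income Housing Credit: income exceeds $108,700 by $6,800, which is 3 full-or-partial $2,500 increments; reduction = 3 × $55 = $165, leaving $2,392.
Childcare Subsidy: $115,500 is at or below the $118,500 threshold, so the full $3,930 applies.
Total: $2,392 + $3,930 = $6,322.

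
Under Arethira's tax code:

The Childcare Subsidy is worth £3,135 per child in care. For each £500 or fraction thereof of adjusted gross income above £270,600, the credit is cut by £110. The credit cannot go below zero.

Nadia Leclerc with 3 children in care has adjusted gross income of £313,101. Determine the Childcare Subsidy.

£0

Childcare Subsidy: base = 3 × £3,135 = £9,405. income exceeds £270,600 by £42,501 → 86 increments × £110 = £9,460 ≥ base, so the credit is £0.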